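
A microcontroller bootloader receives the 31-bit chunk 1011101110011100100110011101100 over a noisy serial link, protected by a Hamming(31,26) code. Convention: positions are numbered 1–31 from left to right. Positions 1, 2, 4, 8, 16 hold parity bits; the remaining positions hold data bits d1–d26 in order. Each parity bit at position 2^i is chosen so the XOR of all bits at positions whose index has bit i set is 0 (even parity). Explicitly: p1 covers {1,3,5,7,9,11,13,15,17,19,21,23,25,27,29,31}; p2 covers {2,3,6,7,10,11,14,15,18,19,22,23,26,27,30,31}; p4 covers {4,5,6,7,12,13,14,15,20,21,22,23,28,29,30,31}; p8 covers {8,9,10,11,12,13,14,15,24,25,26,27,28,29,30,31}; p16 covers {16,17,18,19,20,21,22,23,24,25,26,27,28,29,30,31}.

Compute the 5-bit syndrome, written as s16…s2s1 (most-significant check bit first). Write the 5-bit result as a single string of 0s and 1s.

00000

s1 (pos 1,3,5,7,9,11,13,15,17,19,21,23,25,27,29,31): 1⊕1⊕1⊕1⊕1⊕0⊕1⊕0⊕1⊕0⊕1⊕0⊕1⊕0⊕1⊕0 = 0
s2 (pos 2,3,6,7,10,11,14,15,18,19,22,23,26,27,30,31): 0⊕1⊕0⊕1⊕0⊕0⊕1⊕0⊕0⊕0⊕0⊕0⊕1⊕0⊕0⊕0 = 0
s4 (pos 4,5,6,7,12,13,14,15,20,21,22,23,28,29,30,31): 1⊕1⊕0⊕1⊕1⊕1⊕1⊕0⊕1⊕1⊕0⊕0⊕1⊕1⊕0⊕0 = 0
s8 (pos 8,9,10,11,12,13,14,15,24,25,26,27,28,29,30,31): 1⊕1⊕0⊕0⊕1⊕1⊕1⊕0⊕1⊕1⊕1⊕0⊕1⊕1⊕0⊕0 = 0
s16 (pos 16,17,18,19,20,21,22,23,24,25,26,27,28,29,30,31): 0⊕1⊕0⊕0⊕1⊕1⊕0⊕0⊕1⊕1⊕1⊕0⊕1⊕1⊕0⊕0 = 0
Syndrome s16…s1 = 00000 → no error.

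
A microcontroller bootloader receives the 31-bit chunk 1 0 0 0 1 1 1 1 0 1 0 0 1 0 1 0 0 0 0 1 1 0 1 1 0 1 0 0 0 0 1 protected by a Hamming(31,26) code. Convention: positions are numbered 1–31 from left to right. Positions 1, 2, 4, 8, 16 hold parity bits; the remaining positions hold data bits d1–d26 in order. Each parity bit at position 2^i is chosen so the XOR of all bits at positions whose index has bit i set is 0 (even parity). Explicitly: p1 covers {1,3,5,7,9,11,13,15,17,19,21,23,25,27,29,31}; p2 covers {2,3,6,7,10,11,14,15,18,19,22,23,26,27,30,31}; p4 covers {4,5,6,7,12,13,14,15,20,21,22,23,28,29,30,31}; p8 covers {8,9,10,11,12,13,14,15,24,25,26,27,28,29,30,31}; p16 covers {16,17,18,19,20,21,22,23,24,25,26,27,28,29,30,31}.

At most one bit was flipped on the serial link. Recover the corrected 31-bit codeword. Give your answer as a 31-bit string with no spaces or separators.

1000111101001110000110110100001

s1 (pos 1,3,5,7,9,11,13,15,17,19,21,23,25,27,29,31): 1⊕0⊕1⊕1⊕0⊕0⊕1⊕1⊕0⊕0⊕1⊕1⊕0⊕0⊕0⊕1 = 0
s2 (pos 2,3,6,7,10,11,14,15,18,19,22,23,26,27,30,31): 0⊕0⊕1⊕1⊕1⊕0⊕0⊕1⊕0⊕0⊕0⊕1⊕1⊕0⊕0⊕1 = 1
s4 (pos 4,5,6,7,12,13,14,15,20,21,22,23,28,29,30,31): 0⊕1⊕1⊕1⊕0⊕1⊕0⊕1⊕1⊕1⊕0⊕1⊕0⊕0⊕0⊕1 = 1
s8 (pos 8,9,10,11,12,13,14,15,24,25,26,27,28,29,30,31): 1⊕0⊕1⊕0⊕0⊕1⊕0⊕1⊕1⊕0⊕1⊕0⊕0⊕0⊕0⊕1 = 1
s16 (pos 16,17,18,19,20,21,22,23,24,25,26,27,28,29,30,31): 0⊕0⊕0⊕0⊕1⊕1⊕0⊕1⊕1⊕0⊕1⊕0⊕0⊕0⊕0⊕1 = 0
Syndrome s16…s1 = 01110 → error at position 14.
Flip position 14: 1000111101001010000110110100001 → 1000111101001110000110110100001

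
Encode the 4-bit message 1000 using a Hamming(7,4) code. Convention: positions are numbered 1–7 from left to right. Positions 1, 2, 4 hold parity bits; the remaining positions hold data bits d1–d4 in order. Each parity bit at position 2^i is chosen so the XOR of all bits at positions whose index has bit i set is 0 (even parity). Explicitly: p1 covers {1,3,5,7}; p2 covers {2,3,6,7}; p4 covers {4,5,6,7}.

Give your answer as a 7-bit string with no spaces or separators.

Place data at non-parity positions: p1 p2 1 p4 0 0 0
p1 (pos 1,3,5,7): XOR of data positions = 1⊕0⊕0 = 1
p2 (pos 2,3,6,7): XOR of data positions = 1⊕0⊕0 = 1
p4 (pos 4,5,6,7): XOR of data positions = 0⊕0⊕0 = 0
Codeword: 1110000

1110000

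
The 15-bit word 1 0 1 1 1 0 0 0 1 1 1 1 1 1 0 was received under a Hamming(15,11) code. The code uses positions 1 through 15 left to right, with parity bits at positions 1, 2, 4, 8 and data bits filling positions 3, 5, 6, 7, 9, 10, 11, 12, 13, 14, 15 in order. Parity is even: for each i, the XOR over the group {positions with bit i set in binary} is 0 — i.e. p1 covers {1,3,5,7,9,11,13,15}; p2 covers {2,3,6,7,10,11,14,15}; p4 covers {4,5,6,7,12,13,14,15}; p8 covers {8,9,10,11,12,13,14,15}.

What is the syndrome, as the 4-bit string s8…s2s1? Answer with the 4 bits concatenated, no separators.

0100

s1 (pos 1,3,5,7,9,11,13,15): 1⊕1⊕1⊕0⊕1⊕1⊕1⊕0 = 0
s2 (pos 2,3,6,7,10,11,14,15): 0⊕1⊕0⊕0⊕1⊕1⊕1⊕0 = 0
s4 (pos 4,5,6,7,12,13,14,15): 1⊕1⊕0⊕0⊕1⊕1⊕1⊕0 = 1
s8 (pos 8,9,10,11,12,13,14,15): 0⊕1⊕1⊕1⊕1⊕1⊕1⊕0 = 0
Syndrome s8…s1 = 0100 → error at position 4.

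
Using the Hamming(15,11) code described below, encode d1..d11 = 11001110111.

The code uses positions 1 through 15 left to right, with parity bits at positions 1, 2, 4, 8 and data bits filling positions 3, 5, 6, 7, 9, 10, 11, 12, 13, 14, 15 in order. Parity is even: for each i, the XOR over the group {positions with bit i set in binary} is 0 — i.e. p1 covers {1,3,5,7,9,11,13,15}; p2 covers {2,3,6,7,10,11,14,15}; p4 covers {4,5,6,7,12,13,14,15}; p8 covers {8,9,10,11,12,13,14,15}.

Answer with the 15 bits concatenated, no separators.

011010001110111

Place data at non-parity positions: p1 p2 1 p4 1 0 0 p8 1 1 1 0 1 1 1
p1 (pos 1,3,5,7,9,11,13,15): XOR of data positions = 1⊕1⊕0⊕1⊕1⊕1⊕1 = 0
p2 (pos 2,3,6,7,10,11,14,15): XOR of data positions = 1⊕0⊕0⊕1⊕1⊕1⊕1 = 1
p4 (pos 4,5,6,7,12,13,14,15): XOR of data positions = 1⊕0⊕0⊕0⊕1⊕1⊕1 = 0
p8 (pos 8,9,10,11,12,13,14,15): XOR of data positions = 1⊕1⊕1⊕0⊕1⊕1⊕1 = 0
Codeword: 011010001110111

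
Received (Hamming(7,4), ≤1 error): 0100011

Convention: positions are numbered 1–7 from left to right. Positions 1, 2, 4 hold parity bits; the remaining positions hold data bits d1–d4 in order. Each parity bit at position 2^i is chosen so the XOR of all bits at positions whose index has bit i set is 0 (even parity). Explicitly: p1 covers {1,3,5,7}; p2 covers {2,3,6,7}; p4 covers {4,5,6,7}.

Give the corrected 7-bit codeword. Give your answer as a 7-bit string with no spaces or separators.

s1 (pos 1,3,5,7): 0⊕0⊕0⊕1 = 1
s2 (pos 2,3,6,7): 1⊕0⊕1⊕1 = 1
s4 (pos 4,5,6,7): 0⊕0⊕1⊕1 = 0
Syndrome s4…s1 = 011 → error at position 3.
Flip position 3: 0100011 → 0110011

0110011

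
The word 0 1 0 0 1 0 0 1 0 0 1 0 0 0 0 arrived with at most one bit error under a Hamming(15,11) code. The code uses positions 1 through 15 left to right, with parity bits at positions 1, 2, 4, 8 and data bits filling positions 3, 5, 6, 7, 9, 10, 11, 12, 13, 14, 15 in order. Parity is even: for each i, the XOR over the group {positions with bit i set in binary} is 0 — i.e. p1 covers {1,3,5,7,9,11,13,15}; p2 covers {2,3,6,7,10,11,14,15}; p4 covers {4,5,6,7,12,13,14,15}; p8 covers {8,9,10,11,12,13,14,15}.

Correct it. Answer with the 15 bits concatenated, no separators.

010110010010000

s1 (pos 1,3,5,7,9,11,13,15): 0⊕0⊕1⊕0⊕0⊕1⊕0⊕0 = 0
s2 (pos 2,3,6,7,10,11,14,15): 1⊕0⊕0⊕0⊕0⊕1⊕0⊕0 = 0
s4 (pos 4,5,6,7,12,13,14,15): 0⊕1⊕0⊕0⊕0⊕0⊕0⊕0 = 1
s8 (pos 8,9,10,11,12,13,14,15): 1⊕0⊕0⊕1⊕0⊕0⊕0⊕0 = 0
Syndrome s8…s1 = 0100 → error at position 4.
Flip position 4: 010010010010000 → 010110010010000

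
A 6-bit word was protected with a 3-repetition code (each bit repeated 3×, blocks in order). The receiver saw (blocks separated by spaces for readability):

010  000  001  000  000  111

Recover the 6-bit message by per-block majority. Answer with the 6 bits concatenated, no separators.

Block 1 (010): 1 one → 0
Block 2 (000): 0 ones → 0
Block 3 (001): 1 one → 0
Block 4 (000): 0 ones → 0
Block 5 (000): 0 ones → 0
Block 6 (111): 3 ones → 1

000001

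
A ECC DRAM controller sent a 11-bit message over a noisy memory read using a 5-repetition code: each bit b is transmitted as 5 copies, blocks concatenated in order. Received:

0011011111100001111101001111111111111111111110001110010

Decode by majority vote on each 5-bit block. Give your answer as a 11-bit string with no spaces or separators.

01010111100

Block 1 (00110): 2 ones → 0
Block 2 (11111): 5 ones → 1
Block 3 (10000): 1 one → 0
Block 4 (11111): 5 ones → 1
Block 5 (01001): 2 ones → 0
Block 6 (11111): 5 ones → 1
Block 7 (11111): 5 ones → 1
Block 8 (11111): 5 ones → 1
Block 9 (11111): 5 ones → 1
Block 10 (00011): 2 ones → 0
Block 11 (10010): 2 ones → 0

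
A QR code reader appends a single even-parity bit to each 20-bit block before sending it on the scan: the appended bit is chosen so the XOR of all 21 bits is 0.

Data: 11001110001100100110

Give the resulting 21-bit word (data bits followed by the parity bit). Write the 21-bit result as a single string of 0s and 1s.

XOR of the 20 data bits: 1⊕1⊕0⊕0⊕1⊕1⊕1⊕0⊕0⊕0⊕1⊕1⊕0⊕0⊕1⊕0⊕0⊕1⊕1⊕0 = 0
Parity bit = 0 (so all 21 bits XOR to 0).

110011100011001001100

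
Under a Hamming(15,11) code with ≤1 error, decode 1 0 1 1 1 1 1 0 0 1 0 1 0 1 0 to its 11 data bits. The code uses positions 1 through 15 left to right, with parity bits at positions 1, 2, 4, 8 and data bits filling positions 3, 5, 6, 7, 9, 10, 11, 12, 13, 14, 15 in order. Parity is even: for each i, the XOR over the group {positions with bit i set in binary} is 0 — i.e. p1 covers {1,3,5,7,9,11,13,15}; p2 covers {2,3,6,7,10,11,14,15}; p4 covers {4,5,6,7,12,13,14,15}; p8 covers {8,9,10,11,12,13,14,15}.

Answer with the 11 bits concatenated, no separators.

s1 (pos 1,3,5,7,9,11,13,15): 1⊕1⊕1⊕1⊕0⊕0⊕0⊕0 = 0
s2 (pos 2,3,6,7,10,11,14,15): 0⊕1⊕1⊕1⊕1⊕0⊕1⊕0 = 1
s4 (pos 4,5,6,7,12,13,14,15): 1⊕1⊕1⊕1⊕1⊕0⊕1⊕0 = 0
s8 (pos 8,9,10,11,12,13,14,15): 0⊕0⊕1⊕0⊕1⊕0⊕1⊕0 = 1
Syndrome s8…s1 = 1010 → error at position 10.
Flip position 10: 101111100101010 → 101111100001010
Read data bits from positions 3,5,6,7,9,10,11,12,13,14,15: 11110001010

11110001010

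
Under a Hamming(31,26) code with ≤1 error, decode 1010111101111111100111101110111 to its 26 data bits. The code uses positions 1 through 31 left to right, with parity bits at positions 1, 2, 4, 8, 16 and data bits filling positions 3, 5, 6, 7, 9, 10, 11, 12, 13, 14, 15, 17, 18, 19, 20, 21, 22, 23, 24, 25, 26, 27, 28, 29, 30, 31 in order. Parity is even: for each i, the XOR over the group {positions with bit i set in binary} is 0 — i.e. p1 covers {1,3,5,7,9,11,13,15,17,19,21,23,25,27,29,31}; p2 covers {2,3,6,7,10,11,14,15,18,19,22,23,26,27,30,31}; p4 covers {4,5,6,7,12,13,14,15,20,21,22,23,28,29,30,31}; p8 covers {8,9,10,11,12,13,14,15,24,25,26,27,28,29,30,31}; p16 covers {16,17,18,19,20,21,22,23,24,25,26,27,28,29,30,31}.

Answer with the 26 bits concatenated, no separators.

s1 (pos 1,3,5,7,9,11,13,15,17,19,21,23,25,27,29,31): 1⊕1⊕1⊕1⊕0⊕1⊕1⊕1⊕1⊕0⊕1⊕1⊕1⊕1⊕1⊕1 = 0
s2 (pos 2,3,6,7,10,11,14,15,18,19,22,23,26,27,30,31): 0⊕1⊕1⊕1⊕1⊕1⊕1⊕1⊕0⊕0⊕1⊕1⊕1⊕1⊕1⊕1 = 1
s4 (pos 4,5,6,7,12,13,14,15,20,21,22,23,28,29,30,31): 0⊕1⊕1⊕1⊕1⊕1⊕1⊕1⊕1⊕1⊕1⊕1⊕0⊕1⊕1⊕1 = 0
s8 (pos 8,9,10,11,12,13,14,15,24,25,26,27,28,29,30,31): 1⊕0⊕1⊕1⊕1⊕1⊕1⊕1⊕0⊕1⊕1⊕1⊕0⊕1⊕1⊕1 = 1
s16 (pos 16,17,18,19,20,21,22,23,24,25,26,27,28,29,30,31): 1⊕1⊕0⊕0⊕1⊕1⊕1⊕1⊕0⊕1⊕1⊕1⊕0⊕1⊕1⊕1 = 0
Syndrome s16…s1 = 01010 → error at position 10.
Flip position 10: 1010111101111111100111101110111 → 1010111100111111100111101110111
Read data bits from positions 3,5,6,7,9,10,11,12,13,14,15,17,18,19,20,21,22,23,24,25,26,27,28,29,30,31: 11110011111100111101110111

11110011111100111101110111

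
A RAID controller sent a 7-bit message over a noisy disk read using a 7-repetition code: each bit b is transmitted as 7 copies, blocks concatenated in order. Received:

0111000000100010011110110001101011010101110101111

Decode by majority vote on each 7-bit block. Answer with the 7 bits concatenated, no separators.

0010111

Block 1 (0111000): 3 ones → 0
Block 2 (0001000): 1 one → 0
Block 3 (1001111): 5 ones → 1
Block 4 (0110001): 3 ones → 0
Block 5 (1010110): 4 ones → 1
Block 6 (1010111): 5 ones → 1
Block 7 (0101111): 5 ones → 1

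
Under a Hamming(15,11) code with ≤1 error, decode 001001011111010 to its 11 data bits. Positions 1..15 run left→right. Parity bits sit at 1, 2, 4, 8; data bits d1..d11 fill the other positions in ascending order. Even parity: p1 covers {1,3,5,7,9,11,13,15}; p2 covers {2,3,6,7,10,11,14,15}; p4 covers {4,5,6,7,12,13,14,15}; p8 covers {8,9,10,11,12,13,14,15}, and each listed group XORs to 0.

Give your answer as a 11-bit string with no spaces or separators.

10111111010

s1 (pos 1,3,5,7,9,11,13,15): 0⊕1⊕0⊕0⊕1⊕1⊕0⊕0 = 1
s2 (pos 2,3,6,7,10,11,14,15): 0⊕1⊕1⊕0⊕1⊕1⊕1⊕0 = 1
s4 (pos 4,5,6,7,12,13,14,15): 0⊕0⊕1⊕0⊕1⊕0⊕1⊕0 = 1
s8 (pos 8,9,10,11,12,13,14,15): 1⊕1⊕1⊕1⊕1⊕0⊕1⊕0 = 0
Syndrome s8…s1 = 0111 → error at position 7.
Flip position 7: 001001011111010 → 001001111111010
Read data bits from positions 3,5,6,7,9,10,11,12,13,14,15: 10111111010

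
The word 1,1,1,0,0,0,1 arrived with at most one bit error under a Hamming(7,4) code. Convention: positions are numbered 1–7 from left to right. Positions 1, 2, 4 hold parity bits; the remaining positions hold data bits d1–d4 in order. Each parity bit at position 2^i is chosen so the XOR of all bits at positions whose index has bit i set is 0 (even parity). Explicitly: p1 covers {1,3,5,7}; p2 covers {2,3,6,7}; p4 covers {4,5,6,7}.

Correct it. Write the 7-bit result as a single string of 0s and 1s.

s1 (pos 1,3,5,7): 1⊕1⊕0⊕1 = 1
s2 (pos 2,3,6,7): 1⊕1⊕0⊕1 = 1
s4 (pos 4,5,6,7): 0⊕0⊕0⊕1 = 1
Syndrome s4…s1 = 111 → error at position 7.
Flip position 7: 1110001 → 1110000

1110000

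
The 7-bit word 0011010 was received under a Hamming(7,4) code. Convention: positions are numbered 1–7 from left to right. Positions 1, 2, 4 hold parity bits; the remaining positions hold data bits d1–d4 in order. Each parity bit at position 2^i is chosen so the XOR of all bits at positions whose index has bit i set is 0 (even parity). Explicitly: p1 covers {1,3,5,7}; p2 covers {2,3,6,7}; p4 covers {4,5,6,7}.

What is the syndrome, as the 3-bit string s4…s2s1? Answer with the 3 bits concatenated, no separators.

001

s1 (pos 1,3,5,7): 0⊕1⊕0⊕0 = 1
s2 (pos 2,3,6,7): 0⊕1⊕1⊕0 = 0
s4 (pos 4,5,6,7): 1⊕0⊕1⊕0 = 0
Syndrome s4…s1 = 001 → error at position 1.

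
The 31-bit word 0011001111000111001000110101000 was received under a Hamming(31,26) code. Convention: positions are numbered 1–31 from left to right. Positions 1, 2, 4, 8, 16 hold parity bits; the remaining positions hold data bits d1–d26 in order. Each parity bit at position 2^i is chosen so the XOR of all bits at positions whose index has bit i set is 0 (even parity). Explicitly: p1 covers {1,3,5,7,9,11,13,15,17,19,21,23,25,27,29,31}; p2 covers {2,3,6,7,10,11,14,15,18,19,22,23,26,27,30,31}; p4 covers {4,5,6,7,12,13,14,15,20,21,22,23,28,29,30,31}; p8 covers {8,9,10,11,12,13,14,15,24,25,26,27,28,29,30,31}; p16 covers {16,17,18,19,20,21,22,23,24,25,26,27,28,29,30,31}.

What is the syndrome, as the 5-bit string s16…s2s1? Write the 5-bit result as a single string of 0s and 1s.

00000

s1 (pos 1,3,5,7,9,11,13,15,17,19,21,23,25,27,29,31): 0⊕1⊕0⊕1⊕1⊕0⊕0⊕1⊕0⊕1⊕0⊕1⊕0⊕0⊕0⊕0 = 0
s2 (pos 2,3,6,7,10,11,14,15,18,19,22,23,26,27,30,31): 0⊕1⊕0⊕1⊕1⊕0⊕1⊕1⊕0⊕1⊕0⊕1⊕1⊕0⊕0⊕0 = 0
s4 (pos 4,5,6,7,12,13,14,15,20,21,22,23,28,29,30,31): 1⊕0⊕0⊕1⊕0⊕0⊕1⊕1⊕0⊕0⊕0⊕1⊕1⊕0⊕0⊕0 = 0
s8 (pos 8,9,10,11,12,13,14,15,24,25,26,27,28,29,30,31): 1⊕1⊕1⊕0⊕0⊕0⊕1⊕1⊕1⊕0⊕1⊕0⊕1⊕0⊕0⊕0 = 0
s16 (pos 16,17,18,19,20,21,22,23,24,25,26,27,28,29,30,31): 1⊕0⊕0⊕1⊕0⊕0⊕0⊕1⊕1⊕0⊕1⊕0⊕1⊕0⊕0⊕0 = 0
Syndrome s16…s1 = 00000 → no error.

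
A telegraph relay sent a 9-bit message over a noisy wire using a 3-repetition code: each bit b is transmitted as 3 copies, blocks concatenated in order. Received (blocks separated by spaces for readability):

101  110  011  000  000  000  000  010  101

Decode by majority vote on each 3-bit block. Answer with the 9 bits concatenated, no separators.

Block 1 (101): 2 ones → 1
Block 2 (110): 2 ones → 1
Block 3 (011): 2 ones → 1
Block 4 (000): 0 ones → 0
Block 5 (000): 0 ones → 0
Block 6 (000): 0 ones → 0
Block 7 (000): 0 ones → 0
Block 8 (010): 1 one → 0
Block 9 (101): 2 ones → 1

111000001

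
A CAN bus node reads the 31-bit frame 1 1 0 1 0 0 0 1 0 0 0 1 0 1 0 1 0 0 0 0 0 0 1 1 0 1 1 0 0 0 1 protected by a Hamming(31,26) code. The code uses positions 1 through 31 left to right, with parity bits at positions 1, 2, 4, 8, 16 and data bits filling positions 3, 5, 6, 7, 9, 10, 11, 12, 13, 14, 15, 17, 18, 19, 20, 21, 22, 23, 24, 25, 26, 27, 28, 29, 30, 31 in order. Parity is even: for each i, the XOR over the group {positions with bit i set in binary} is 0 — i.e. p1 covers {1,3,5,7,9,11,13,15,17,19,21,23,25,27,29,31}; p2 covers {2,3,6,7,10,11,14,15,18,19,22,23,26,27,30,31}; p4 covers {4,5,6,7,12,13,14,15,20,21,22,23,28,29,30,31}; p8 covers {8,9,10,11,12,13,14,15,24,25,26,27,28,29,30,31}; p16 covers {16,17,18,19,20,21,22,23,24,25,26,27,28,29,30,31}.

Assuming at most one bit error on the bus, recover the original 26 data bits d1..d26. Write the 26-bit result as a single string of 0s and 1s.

s1 (pos 1,3,5,7,9,11,13,15,17,19,21,23,25,27,29,31): 1⊕0⊕0⊕0⊕0⊕0⊕0⊕0⊕0⊕0⊕0⊕1⊕0⊕1⊕0⊕1 = 0
s2 (pos 2,3,6,7,10,11,14,15,18,19,22,23,26,27,30,31): 1⊕0⊕0⊕0⊕0⊕0⊕1⊕0⊕0⊕0⊕0⊕1⊕1⊕1⊕0⊕1 = 0
s4 (pos 4,5,6,7,12,13,14,15,20,21,22,23,28,29,30,31): 1⊕0⊕0⊕0⊕1⊕0⊕1⊕0⊕0⊕0⊕0⊕1⊕0⊕0⊕0⊕1 = 1
s8 (pos 8,9,10,11,12,13,14,15,24,25,26,27,28,29,30,31): 1⊕0⊕0⊕0⊕1⊕0⊕1⊕0⊕1⊕0⊕1⊕1⊕0⊕0⊕0⊕1 = 1
s16 (pos 16,17,18,19,20,21,22,23,24,25,26,27,28,29,30,31): 1⊕0⊕0⊕0⊕0⊕0⊕0⊕1⊕1⊕0⊕1⊕1⊕0⊕0⊕0⊕1 = 0
Syndrome s16…s1 = 01100 → error at position 12.
Flip position 12: 1101000100010101000000110110001 → 1101000100000101000000110110001
Read data bits from positions 3,5,6,7,9,10,11,12,13,14,15,17,18,19,20,21,22,23,24,25,26,27,28,29,30,31: 00000000010000000110110001

00000000010000000110110001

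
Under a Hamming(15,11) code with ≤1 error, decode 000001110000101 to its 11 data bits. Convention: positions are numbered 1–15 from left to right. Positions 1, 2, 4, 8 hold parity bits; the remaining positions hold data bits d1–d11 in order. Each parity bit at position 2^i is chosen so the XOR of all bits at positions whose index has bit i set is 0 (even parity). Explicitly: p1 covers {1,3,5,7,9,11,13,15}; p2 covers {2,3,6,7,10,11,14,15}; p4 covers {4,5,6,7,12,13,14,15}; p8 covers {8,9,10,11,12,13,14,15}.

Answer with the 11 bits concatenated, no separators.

00110010101

s1 (pos 1,3,5,7,9,11,13,15): 0⊕0⊕0⊕1⊕0⊕0⊕1⊕1 = 1
s2 (pos 2,3,6,7,10,11,14,15): 0⊕0⊕1⊕1⊕0⊕0⊕0⊕1 = 1
s4 (pos 4,5,6,7,12,13,14,15): 0⊕0⊕1⊕1⊕0⊕1⊕0⊕1 = 0
s8 (pos 8,9,10,11,12,13,14,15): 1⊕0⊕0⊕0⊕0⊕1⊕0⊕1 = 1
Syndrome s8…s1 = 1011 → error at position 11.
Flip position 11: 000001110000101 → 000001110010101
Read data bits from positions 3,5,6,7,9,10,11,12,13,14,15: 00110010101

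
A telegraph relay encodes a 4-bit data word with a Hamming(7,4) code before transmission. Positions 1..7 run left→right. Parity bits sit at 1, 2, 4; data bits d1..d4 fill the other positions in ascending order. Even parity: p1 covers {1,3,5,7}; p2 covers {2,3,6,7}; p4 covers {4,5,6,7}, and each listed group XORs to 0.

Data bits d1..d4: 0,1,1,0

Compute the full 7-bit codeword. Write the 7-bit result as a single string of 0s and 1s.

Place data at non-parity positions: p1 p2 0 p4 1 1 0
p1 (pos 1,3,5,7): XOR of data positions = 0⊕1⊕0 = 1
p2 (pos 2,3,6,7): XOR of data positions = 0⊕1⊕0 = 1
p4 (pos 4,5,6,7): XOR of data positions = 1⊕1⊕0 = 0
Codeword: 1100110

1100110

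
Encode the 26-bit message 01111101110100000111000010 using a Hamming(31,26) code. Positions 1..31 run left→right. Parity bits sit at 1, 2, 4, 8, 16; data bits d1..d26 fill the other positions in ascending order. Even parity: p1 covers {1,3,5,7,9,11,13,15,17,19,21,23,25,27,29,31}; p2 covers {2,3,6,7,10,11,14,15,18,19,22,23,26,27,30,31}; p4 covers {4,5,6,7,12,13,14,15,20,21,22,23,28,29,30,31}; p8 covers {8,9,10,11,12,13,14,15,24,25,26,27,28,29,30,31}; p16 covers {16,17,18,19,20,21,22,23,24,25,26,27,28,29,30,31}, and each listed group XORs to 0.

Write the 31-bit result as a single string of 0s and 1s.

Place data at non-parity positions: p1 p2 0 p4 1 1 1 p8 1 1 0 1 1 1 0 p16 1 0 0 0 0 0 1 1 1 0 0 0 0 1 0
p1 (pos 1,3,5,7,9,11,13,15,17,19,21,23,25,27,29,31): XOR of data positions = 0⊕1⊕1⊕1⊕0⊕1⊕0⊕1⊕0⊕0⊕1⊕1⊕0⊕0⊕0 = 1
p2 (pos 2,3,6,7,10,11,14,15,18,19,22,23,26,27,30,31): XOR of data positions = 0⊕1⊕1⊕1⊕0⊕1⊕0⊕0⊕0⊕0⊕1⊕0⊕0⊕1⊕0 = 0
p4 (pos 4,5,6,7,12,13,14,15,20,21,22,23,28,29,30,31): XOR of data positions = 1⊕1⊕1⊕1⊕1⊕1⊕0⊕0⊕0⊕0⊕1⊕0⊕0⊕1⊕0 = 0
p8 (pos 8,9,10,11,12,13,14,15,24,25,26,27,28,29,30,31): XOR of data positions = 1⊕1⊕0⊕1⊕1⊕1⊕0⊕1⊕1⊕0⊕0⊕0⊕0⊕1⊕0 = 0
p16 (pos 16,17,18,19,20,21,22,23,24,25,26,27,28,29,30,31): XOR of data positions = 1⊕0⊕0⊕0⊕0⊕0⊕1⊕1⊕1⊕0⊕0⊕0⊕0⊕1⊕0 = 1
Codeword: 1000111011011101100000111000010

1000111011011101100000111000010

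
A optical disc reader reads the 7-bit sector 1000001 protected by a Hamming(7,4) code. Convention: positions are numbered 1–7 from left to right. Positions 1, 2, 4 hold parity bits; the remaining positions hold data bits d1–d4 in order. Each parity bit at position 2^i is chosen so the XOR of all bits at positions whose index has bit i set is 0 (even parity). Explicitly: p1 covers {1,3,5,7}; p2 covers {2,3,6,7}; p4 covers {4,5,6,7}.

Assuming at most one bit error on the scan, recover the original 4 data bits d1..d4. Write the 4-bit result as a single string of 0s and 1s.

s1 (pos 1,3,5,7): 1⊕0⊕0⊕1 = 0
s2 (pos 2,3,6,7): 0⊕0⊕0⊕1 = 1
s4 (pos 4,5,6,7): 0⊕0⊕0⊕1 = 1
Syndrome s4…s1 = 110 → error at position 6.
Flip position 6: 1000001 → 1000011
Read data bits from positions 3,5,6,7: 0011

0011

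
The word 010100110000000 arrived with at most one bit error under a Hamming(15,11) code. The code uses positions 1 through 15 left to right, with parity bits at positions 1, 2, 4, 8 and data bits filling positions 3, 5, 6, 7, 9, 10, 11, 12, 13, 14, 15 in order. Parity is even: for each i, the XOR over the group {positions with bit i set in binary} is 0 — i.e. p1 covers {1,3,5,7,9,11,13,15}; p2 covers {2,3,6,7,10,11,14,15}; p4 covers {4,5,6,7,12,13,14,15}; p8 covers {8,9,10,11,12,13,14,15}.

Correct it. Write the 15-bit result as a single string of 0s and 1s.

s1 (pos 1,3,5,7,9,11,13,15): 0⊕0⊕0⊕1⊕0⊕0⊕0⊕0 = 1
s2 (pos 2,3,6,7,10,11,14,15): 1⊕0⊕0⊕1⊕0⊕0⊕0⊕0 = 0
s4 (pos 4,5,6,7,12,13,14,15): 1⊕0⊕0⊕1⊕0⊕0⊕0⊕0 = 0
s8 (pos 8,9,10,11,12,13,14,15): 1⊕0⊕0⊕0⊕0⊕0⊕0⊕0 = 1
Syndrome s8…s1 = 1001 → error at position 9.
Flip position 9: 010100110000000 → 010100111000000

010100111000000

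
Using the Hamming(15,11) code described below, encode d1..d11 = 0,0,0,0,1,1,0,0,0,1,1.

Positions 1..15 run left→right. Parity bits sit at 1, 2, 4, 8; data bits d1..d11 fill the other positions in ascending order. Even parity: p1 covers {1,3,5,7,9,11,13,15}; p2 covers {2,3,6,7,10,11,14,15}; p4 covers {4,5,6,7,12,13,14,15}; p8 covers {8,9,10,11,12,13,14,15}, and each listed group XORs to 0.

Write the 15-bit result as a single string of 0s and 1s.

010000001100011

Place data at non-parity positions: p1 p2 0 p4 0 0 0 p8 1 1 0 0 0 1 1
p1 (pos 1,3,5,7,9,11,13,15): XOR of data positions = 0⊕0⊕0⊕1⊕0⊕0⊕1 = 0
p2 (pos 2,3,6,7,10,11,14,15): XOR of data positions = 0⊕0⊕0⊕1⊕0⊕1⊕1 = 1
p4 (pos 4,5,6,7,12,13,14,15): XOR of data positions = 0⊕0⊕0⊕0⊕0⊕1⊕1 = 0
p8 (pos 8,9,10,11,12,13,14,15): XOR of data positions = 1⊕1⊕0⊕0⊕0⊕1⊕1 = 0
Codeword: 010000001100011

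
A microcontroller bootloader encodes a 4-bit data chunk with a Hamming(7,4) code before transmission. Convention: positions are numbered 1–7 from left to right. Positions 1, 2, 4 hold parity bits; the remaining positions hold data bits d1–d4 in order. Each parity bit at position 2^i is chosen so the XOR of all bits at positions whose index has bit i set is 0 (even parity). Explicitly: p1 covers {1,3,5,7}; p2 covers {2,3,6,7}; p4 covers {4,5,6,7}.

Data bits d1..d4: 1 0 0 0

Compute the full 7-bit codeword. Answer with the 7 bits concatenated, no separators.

Place data at non-parity positions: p1 p2 1 p4 0 0 0
p1 (pos 1,3,5,7): XOR of data positions = 1⊕0⊕0 = 1
p2 (pos 2,3,6,7): XOR of data positions = 1⊕0⊕0 = 1
p4 (pos 4,5,6,7): XOR of data positions = 0⊕0⊕0 = 0
Codeword: 1110000

1110000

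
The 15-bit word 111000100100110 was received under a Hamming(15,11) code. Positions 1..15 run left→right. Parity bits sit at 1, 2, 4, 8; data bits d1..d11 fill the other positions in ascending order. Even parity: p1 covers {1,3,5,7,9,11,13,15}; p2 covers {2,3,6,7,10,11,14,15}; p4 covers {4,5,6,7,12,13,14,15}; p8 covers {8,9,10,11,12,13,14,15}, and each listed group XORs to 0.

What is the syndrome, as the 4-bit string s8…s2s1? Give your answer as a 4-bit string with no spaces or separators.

1110

s1 (pos 1,3,5,7,9,11,13,15): 1⊕1⊕0⊕1⊕0⊕0⊕1⊕0 = 0
s2 (pos 2,3,6,7,10,11,14,15): 1⊕1⊕0⊕1⊕1⊕0⊕1⊕0 = 1
s4 (pos 4,5,6,7,12,13,14,15): 0⊕0⊕0⊕1⊕0⊕1⊕1⊕0 = 1
s8 (pos 8,9,10,11,12,13,14,15): 0⊕0⊕1⊕0⊕0⊕1⊕1⊕0 = 1
Syndrome s8…s1 = 1110 → error at position 14.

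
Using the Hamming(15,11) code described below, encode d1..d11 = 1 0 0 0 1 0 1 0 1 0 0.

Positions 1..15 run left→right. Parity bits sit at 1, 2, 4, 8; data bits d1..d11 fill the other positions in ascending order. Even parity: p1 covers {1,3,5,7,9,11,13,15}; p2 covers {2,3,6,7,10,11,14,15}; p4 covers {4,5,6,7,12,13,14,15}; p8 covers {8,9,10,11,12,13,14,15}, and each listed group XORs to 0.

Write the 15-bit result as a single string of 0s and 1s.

001100011010100

Place data at non-parity positions: p1 p2 1 p4 0 0 0 p8 1 0 1 0 1 0 0
p1 (pos 1,3,5,7,9,11,13,15): XOR of data positions = 1⊕0⊕0⊕1⊕1⊕1⊕0 = 0
p2 (pos 2,3,6,7,10,11,14,15): XOR of data positions = 1⊕0⊕0⊕0⊕1⊕0⊕0 = 0
p4 (pos 4,5,6,7,12,13,14,15): XOR of data positions = 0⊕0⊕0⊕0⊕1⊕0⊕0 = 1
p8 (pos 8,9,10,11,12,13,14,15): XOR of data positions = 1⊕0⊕1⊕0⊕1⊕0⊕0 = 1
Codeword: 001100011010100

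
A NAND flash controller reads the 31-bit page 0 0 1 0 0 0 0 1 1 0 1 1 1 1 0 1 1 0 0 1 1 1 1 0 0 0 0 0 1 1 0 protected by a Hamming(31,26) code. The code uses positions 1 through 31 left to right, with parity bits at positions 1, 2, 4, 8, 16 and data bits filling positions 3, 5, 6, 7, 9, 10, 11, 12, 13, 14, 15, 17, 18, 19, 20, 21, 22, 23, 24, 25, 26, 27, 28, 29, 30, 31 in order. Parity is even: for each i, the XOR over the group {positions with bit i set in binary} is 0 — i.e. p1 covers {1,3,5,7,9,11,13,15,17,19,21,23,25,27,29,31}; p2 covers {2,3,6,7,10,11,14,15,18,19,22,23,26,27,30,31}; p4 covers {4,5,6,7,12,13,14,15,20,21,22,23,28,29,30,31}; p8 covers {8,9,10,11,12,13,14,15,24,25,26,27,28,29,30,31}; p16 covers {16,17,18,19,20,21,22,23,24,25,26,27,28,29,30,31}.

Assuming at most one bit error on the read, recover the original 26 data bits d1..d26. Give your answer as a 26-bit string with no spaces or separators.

s1 (pos 1,3,5,7,9,11,13,15,17,19,21,23,25,27,29,31): 0⊕1⊕0⊕0⊕1⊕1⊕1⊕0⊕1⊕0⊕1⊕1⊕0⊕0⊕1⊕0 = 0
s2 (pos 2,3,6,7,10,11,14,15,18,19,22,23,26,27,30,31): 0⊕1⊕0⊕0⊕0⊕1⊕1⊕0⊕0⊕0⊕1⊕1⊕0⊕0⊕1⊕0 = 0
s4 (pos 4,5,6,7,12,13,14,15,20,21,22,23,28,29,30,31): 0⊕0⊕0⊕0⊕1⊕1⊕1⊕0⊕1⊕1⊕1⊕1⊕0⊕1⊕1⊕0 = 1
s8 (pos 8,9,10,11,12,13,14,15,24,25,26,27,28,29,30,31): 1⊕1⊕0⊕1⊕1⊕1⊕1⊕0⊕0⊕0⊕0⊕0⊕0⊕1⊕1⊕0 = 0
s16 (pos 16,17,18,19,20,21,22,23,24,25,26,27,28,29,30,31): 1⊕1⊕0⊕0⊕1⊕1⊕1⊕1⊕0⊕0⊕0⊕0⊕0⊕1⊕1⊕0 = 0
Syndrome s16…s1 = 00100 → error at position 4.
Flip position 4: 0010000110111101100111100000110 → 0011000110111101100111100000110
Read data bits from positions 3,5,6,7,9,10,11,12,13,14,15,17,18,19,20,21,22,23,24,25,26,27,28,29,30,31: 10001011110100111100000110

10001011110100111100000110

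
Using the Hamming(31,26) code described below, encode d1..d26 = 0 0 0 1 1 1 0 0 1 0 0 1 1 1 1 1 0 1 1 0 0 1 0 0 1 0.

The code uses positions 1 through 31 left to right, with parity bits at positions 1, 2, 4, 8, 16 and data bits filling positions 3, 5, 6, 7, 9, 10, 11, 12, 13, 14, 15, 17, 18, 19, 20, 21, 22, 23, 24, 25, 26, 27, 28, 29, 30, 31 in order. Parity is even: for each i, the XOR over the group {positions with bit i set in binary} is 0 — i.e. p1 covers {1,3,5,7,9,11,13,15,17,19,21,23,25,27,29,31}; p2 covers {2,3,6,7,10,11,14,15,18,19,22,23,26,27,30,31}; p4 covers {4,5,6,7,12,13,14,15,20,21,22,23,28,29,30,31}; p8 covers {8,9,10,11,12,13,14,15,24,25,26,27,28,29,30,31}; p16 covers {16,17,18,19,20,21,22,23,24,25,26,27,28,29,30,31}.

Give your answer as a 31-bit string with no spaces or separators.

0100001011001001111110110010010

Place data at non-parity positions: p1 p2 0 p4 0 0 1 p8 1 1 0 0 1 0 0 p16 1 1 1 1 1 0 1 1 0 0 1 0 0 1 0
p1 (pos 1,3,5,7,9,11,13,15,17,19,21,23,25,27,29,31): XOR of data positions = 0⊕0⊕1⊕1⊕0⊕1⊕0⊕1⊕1⊕1⊕1⊕0⊕1⊕0⊕0 = 0
p2 (pos 2,3,6,7,10,11,14,15,18,19,22,23,26,27,30,31): XOR of data positions = 0⊕0⊕1⊕1⊕0⊕0⊕0⊕1⊕1⊕0⊕1⊕0⊕1⊕1⊕0 = 1
p4 (pos 4,5,6,7,12,13,14,15,20,21,22,23,28,29,30,31): XOR of data positions = 0⊕0⊕1⊕0⊕1⊕0⊕0⊕1⊕1⊕0⊕1⊕0⊕0⊕1⊕0 = 0
p8 (pos 8,9,10,11,12,13,14,15,24,25,26,27,28,29,30,31): XOR of data positions = 1⊕1⊕0⊕0⊕1⊕0⊕0⊕1⊕0⊕0⊕1⊕0⊕0⊕1⊕0 = 0
p16 (pos 16,17,18,19,20,21,22,23,24,25,26,27,28,29,30,31): XOR of data positions = 1⊕1⊕1⊕1⊕1⊕0⊕1⊕1⊕0⊕0⊕1⊕0⊕0⊕1⊕0 = 1
Codeword: 0100001011001001111110110010010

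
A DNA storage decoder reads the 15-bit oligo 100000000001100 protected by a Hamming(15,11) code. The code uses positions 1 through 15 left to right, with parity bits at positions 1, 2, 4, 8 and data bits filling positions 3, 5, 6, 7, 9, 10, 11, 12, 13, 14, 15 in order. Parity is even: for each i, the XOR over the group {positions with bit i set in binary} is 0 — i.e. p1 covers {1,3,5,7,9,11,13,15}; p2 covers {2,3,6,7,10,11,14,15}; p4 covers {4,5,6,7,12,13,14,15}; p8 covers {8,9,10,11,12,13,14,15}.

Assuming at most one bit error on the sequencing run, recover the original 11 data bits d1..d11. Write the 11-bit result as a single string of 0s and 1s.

s1 (pos 1,3,5,7,9,11,13,15): 1⊕0⊕0⊕0⊕0⊕0⊕1⊕0 = 0
s2 (pos 2,3,6,7,10,11,14,15): 0⊕0⊕0⊕0⊕0⊕0⊕0⊕0 = 0
s4 (pos 4,5,6,7,12,13,14,15): 0⊕0⊕0⊕0⊕1⊕1⊕0⊕0 = 0
s8 (pos 8,9,10,11,12,13,14,15): 0⊕0⊕0⊕0⊕1⊕1⊕0⊕0 = 0
Syndrome s8…s1 = 0000 → no error.
Read data bits from positions 3,5,6,7,9,10,11,12,13,14,15: 00000001100

00000001100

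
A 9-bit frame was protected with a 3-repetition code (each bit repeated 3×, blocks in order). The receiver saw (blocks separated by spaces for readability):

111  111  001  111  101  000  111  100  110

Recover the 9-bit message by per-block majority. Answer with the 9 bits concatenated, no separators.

110110101

Block 1 (111): 3 ones → 1
Block 2 (111): 3 ones → 1
Block 3 (001): 1 one → 0
Block 4 (111): 3 ones → 1
Block 5 (101): 2 ones → 1
Block 6 (000): 0 ones → 0
Block 7 (111): 3 ones → 1
Block 8 (100): 1 one → 0
Block 9 (110): 2 ones → 1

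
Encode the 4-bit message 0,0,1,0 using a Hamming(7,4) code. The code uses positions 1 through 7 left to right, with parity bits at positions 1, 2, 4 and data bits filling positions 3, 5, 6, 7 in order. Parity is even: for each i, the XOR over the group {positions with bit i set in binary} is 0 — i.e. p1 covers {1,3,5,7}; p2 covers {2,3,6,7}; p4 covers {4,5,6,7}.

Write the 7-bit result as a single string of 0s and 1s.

Place data at non-parity positions: p1 p2 0 p4 0 1 0
p1 (pos 1,3,5,7): XOR of data positions = 0⊕0⊕0 = 0
p2 (pos 2,3,6,7): XOR of data positions = 0⊕1⊕0 = 1
p4 (pos 4,5,6,7): XOR of data positions = 0⊕1⊕0 = 1
Codeword: 0101010

0101010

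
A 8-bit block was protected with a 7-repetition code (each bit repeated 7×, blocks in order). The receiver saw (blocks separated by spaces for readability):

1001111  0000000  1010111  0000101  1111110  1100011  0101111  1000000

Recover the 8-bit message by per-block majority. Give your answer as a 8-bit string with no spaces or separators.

10101110

Block 1 (1001111): 5 ones → 1
Block 2 (0000000): 0 ones → 0
Block 3 (1010111): 5 ones → 1
Block 4 (0000101): 2 ones → 0
Block 5 (1111110): 6 ones → 1
Block 6 (1100011): 4 ones → 1
Block 7 (0101111): 5 ones → 1
Block 8 (1000000): 1 one → 0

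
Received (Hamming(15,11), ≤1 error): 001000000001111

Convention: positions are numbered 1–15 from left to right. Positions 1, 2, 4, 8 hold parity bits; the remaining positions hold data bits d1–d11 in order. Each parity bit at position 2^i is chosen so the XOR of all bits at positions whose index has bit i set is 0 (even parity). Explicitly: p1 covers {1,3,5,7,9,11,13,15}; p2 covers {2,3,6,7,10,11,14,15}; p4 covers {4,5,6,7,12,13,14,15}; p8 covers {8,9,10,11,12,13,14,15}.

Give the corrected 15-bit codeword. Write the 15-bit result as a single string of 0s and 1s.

s1 (pos 1,3,5,7,9,11,13,15): 0⊕1⊕0⊕0⊕0⊕0⊕1⊕1 = 1
s2 (pos 2,3,6,7,10,11,14,15): 0⊕1⊕0⊕0⊕0⊕0⊕1⊕1 = 1
s4 (pos 4,5,6,7,12,13,14,15): 0⊕0⊕0⊕0⊕1⊕1⊕1⊕1 = 0
s8 (pos 8,9,10,11,12,13,14,15): 0⊕0⊕0⊕0⊕1⊕1⊕1⊕1 = 0
Syndrome s8…s1 = 0011 → error at position 3.
Flip position 3: 001000000001111 → 000000000001111

000000000001111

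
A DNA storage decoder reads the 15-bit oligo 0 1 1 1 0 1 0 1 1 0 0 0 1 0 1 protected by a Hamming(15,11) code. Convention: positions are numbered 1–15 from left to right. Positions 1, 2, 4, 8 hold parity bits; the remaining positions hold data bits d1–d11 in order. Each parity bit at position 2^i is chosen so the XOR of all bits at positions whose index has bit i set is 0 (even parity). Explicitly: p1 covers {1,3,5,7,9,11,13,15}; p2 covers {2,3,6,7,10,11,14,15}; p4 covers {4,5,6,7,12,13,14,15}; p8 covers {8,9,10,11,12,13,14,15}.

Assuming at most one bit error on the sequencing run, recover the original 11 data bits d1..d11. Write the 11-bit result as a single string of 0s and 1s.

10101000101

s1 (pos 1,3,5,7,9,11,13,15): 0⊕1⊕0⊕0⊕1⊕0⊕1⊕1 = 0
s2 (pos 2,3,6,7,10,11,14,15): 1⊕1⊕1⊕0⊕0⊕0⊕0⊕1 = 0
s4 (pos 4,5,6,7,12,13,14,15): 1⊕0⊕1⊕0⊕0⊕1⊕0⊕1 = 0
s8 (pos 8,9,10,11,12,13,14,15): 1⊕1⊕0⊕0⊕0⊕1⊕0⊕1 = 0
Syndrome s8…s1 = 0000 → no error.
Read data bits from positions 3,5,6,7,9,10,11,12,13,14,15: 10101000101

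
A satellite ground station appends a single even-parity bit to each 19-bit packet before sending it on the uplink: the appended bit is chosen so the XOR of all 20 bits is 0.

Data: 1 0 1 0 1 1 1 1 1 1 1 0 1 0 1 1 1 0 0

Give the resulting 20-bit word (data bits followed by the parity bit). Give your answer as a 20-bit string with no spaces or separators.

10101111111010111001

XOR of the 19 data bits: 1⊕0⊕1⊕0⊕1⊕1⊕1⊕1⊕1⊕1⊕1⊕0⊕1⊕0⊕1⊕1⊕1⊕0⊕0 = 1
Parity bit = 1 (so all 20 bits XOR to 0).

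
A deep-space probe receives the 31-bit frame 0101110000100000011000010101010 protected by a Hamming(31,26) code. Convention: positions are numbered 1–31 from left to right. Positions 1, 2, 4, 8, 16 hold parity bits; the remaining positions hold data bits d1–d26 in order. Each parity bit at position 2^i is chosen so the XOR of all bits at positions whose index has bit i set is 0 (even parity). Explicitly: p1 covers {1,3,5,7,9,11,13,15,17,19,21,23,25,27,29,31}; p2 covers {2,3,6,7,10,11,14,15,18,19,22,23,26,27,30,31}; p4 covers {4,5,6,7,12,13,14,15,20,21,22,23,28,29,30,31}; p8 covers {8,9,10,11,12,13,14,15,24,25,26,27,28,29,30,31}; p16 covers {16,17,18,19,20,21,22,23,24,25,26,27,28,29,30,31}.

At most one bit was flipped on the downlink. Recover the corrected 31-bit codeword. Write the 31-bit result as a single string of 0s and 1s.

0101110000100010011000010101010

s1 (pos 1,3,5,7,9,11,13,15,17,19,21,23,25,27,29,31): 0⊕0⊕1⊕0⊕0⊕1⊕0⊕0⊕0⊕1⊕0⊕0⊕0⊕0⊕0⊕0 = 1
s2 (pos 2,3,6,7,10,11,14,15,18,19,22,23,26,27,30,31): 1⊕0⊕1⊕0⊕0⊕1⊕0⊕0⊕1⊕1⊕0⊕0⊕1⊕0⊕1⊕0 = 1
s4 (pos 4,5,6,7,12,13,14,15,20,21,22,23,28,29,30,31): 1⊕1⊕1⊕0⊕0⊕0⊕0⊕0⊕0⊕0⊕0⊕0⊕1⊕0⊕1⊕0 = 1
s8 (pos 8,9,10,11,12,13,14,15,24,25,26,27,28,29,30,31): 0⊕0⊕0⊕1⊕0⊕0⊕0⊕0⊕1⊕0⊕1⊕0⊕1⊕0⊕1⊕0 = 1
s16 (pos 16,17,18,19,20,21,22,23,24,25,26,27,28,29,30,31): 0⊕0⊕1⊕1⊕0⊕0⊕0⊕0⊕1⊕0⊕1⊕0⊕1⊕0⊕1⊕0 = 0
Syndrome s16…s1 = 01111 → error at position 15.
Flip position 15: 0101110000100000011000010101010 → 0101110000100010011000010101010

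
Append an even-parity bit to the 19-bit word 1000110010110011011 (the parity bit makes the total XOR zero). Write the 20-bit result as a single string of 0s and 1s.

10001100101100110110

XOR of the 19 data bits: 1⊕0⊕0⊕0⊕1⊕1⊕0⊕0⊕1⊕0⊕1⊕1⊕0⊕0⊕1⊕1⊕0⊕1⊕1 = 0
Parity bit = 0 (so all 20 bits XOR to 0).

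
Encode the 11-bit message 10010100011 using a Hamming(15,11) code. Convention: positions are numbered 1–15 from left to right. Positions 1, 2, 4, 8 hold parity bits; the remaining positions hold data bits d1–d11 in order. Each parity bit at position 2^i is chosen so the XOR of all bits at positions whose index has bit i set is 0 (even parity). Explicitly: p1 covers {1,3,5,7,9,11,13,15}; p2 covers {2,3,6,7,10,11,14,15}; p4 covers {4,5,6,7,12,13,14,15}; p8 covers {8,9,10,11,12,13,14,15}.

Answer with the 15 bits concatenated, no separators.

111100110100011

Place data at non-parity positions: p1 p2 1 p4 0 0 1 p8 0 1 0 0 0 1 1
p1 (pos 1,3,5,7,9,11,13,15): XOR of data positions = 1⊕0⊕1⊕0⊕0⊕0⊕1 = 1
p2 (pos 2,3,6,7,10,11,14,15): XOR of data positions = 1⊕0⊕1⊕1⊕0⊕1⊕1 = 1
p4 (pos 4,5,6,7,12,13,14,15): XOR of data positions = 0⊕0⊕1⊕0⊕0⊕1⊕1 = 1
p8 (pos 8,9,10,11,12,13,14,15): XOR of data positions = 0⊕1⊕0⊕0⊕0⊕1⊕1 = 1
Codeword: 111100110100011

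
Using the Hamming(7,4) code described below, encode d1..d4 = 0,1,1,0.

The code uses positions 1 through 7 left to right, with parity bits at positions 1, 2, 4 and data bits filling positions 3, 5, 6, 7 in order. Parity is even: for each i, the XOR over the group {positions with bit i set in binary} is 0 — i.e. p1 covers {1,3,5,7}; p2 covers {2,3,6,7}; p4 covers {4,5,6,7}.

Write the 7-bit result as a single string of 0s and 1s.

Place data at non-parity positions: p1 p2 0 p4 1 1 0
p1 (pos 1,3,5,7): XOR of data positions = 0⊕1⊕0 = 1
p2 (pos 2,3,6,7): XOR of data positions = 0⊕1⊕0 = 1
p4 (pos 4,5,6,7): XOR of data positions = 1⊕1⊕0 = 0
Codeword: 1100110

1100110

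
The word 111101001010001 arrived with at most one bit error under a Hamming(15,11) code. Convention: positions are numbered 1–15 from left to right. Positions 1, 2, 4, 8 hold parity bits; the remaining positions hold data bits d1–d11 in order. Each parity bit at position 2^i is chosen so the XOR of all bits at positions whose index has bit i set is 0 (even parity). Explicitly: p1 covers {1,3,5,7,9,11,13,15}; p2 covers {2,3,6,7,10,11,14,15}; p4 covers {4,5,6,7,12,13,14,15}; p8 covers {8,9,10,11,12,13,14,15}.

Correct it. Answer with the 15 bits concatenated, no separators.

111101001010000

s1 (pos 1,3,5,7,9,11,13,15): 1⊕1⊕0⊕0⊕1⊕1⊕0⊕1 = 1
s2 (pos 2,3,6,7,10,11,14,15): 1⊕1⊕1⊕0⊕0⊕1⊕0⊕1 = 1
s4 (pos 4,5,6,7,12,13,14,15): 1⊕0⊕1⊕0⊕0⊕0⊕0⊕1 = 1
s8 (pos 8,9,10,11,12,13,14,15): 0⊕1⊕0⊕1⊕0⊕0⊕0⊕1 = 1
Syndrome s8…s1 = 1111 → error at position 15.
Flip position 15: 111101001010001 → 111101001010000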